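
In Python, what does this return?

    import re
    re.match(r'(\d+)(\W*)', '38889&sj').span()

`match` is anchored at position 0; if the pattern doesn't fit there, it returns None.
The match spans [0:6] → '38889&'.

(0, 6)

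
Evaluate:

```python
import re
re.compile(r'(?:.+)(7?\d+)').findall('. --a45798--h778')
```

['8']

This matches one or more of any character (non-capturing group); then optionally a literal '7', then one or more of a digit (captured).
Walking the string: at [0:16] match '. --a45798--h778', group 1 = '8'.
Because there's exactly one group, `findall` drops the full match and keeps group 1 from the one hit.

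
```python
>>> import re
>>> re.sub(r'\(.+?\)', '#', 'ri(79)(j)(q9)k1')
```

Because the quantifier is non-greedy, it stops expanding at the earliest point where the rest of the pattern can succeed.
Matches: at [2:6] → '(79)'; at [6:9] → '(j)'; at [9:13] → '(q9)'.
Every occurrence is swapped for '#'.

'ri###k1'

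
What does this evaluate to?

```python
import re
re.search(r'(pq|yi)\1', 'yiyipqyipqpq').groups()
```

The match spans [0:4] → 'yiyi'.
Captured: group 1 = 'yi'.

('yi',)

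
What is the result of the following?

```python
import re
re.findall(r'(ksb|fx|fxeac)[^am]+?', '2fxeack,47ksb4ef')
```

['fx', 'ksb']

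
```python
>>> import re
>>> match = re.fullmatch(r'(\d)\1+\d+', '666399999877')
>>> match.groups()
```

('6',)

`\1` is not a pattern — it's the concrete string captured by group 1, re-applied verbatim.
`re.fullmatch` is like wrapping the pattern in `^…$` (in single-line mode).
The match spans [0:12] → '666399999877'.
Captured: group 1 = '6'.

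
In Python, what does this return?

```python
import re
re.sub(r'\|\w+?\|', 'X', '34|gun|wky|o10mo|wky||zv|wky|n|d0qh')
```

Matches: at [2:7] → '|gun|'; at [10:17] → '|o10mo|'; at [21:25] → '|zv|'; at [28:31] → '|n|'.
Each match is replaced by 'X'.

'34XwkyXwky|XwkyXd0qh'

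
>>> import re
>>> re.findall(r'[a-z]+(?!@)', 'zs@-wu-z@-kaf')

The negative lookaround is zero-width — it rules out positions where the adjacent text would match, without consuming anything.
Matches: at [0:1] → 'z'; at [4:6] → 'wu'; at [10:13] → 'kaf'.
No capturing groups, so `findall` returns the 3 full match strings.

['z', 'wu', 'kaf']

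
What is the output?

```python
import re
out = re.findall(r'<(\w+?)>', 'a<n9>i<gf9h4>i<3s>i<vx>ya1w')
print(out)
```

['n9', 'gf9h4', '3s', 'vx']

Scanning left to right: at [1:5] match '<n9>', group 1 = 'n9'; at [6:13] match '<gf9h4>', group 1 = 'gf9h4'; at [14:18] match '<3s>', group 1 = '3s'; at [19:23] match '<vx>', group 1 = 'vx'.
Because there's exactly one group, `findall` drops the full match and keeps group 1 from each hit.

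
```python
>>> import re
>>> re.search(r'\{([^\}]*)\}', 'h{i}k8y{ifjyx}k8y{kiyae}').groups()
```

('i',)

The match spans [1:4] → '{i}'.
Captured: group 1 = 'i'.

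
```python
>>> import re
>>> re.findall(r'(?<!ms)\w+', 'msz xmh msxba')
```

['msz', 'xmh', 'msxba']

A negative assertion filters positions out without eating any characters.
Matches: at [0:3] → 'msz'; at [4:7] → 'xmh'; at [8:13] → 'msxba'.
Since nothing is captured, `findall` lists the 3 matched substrings directly.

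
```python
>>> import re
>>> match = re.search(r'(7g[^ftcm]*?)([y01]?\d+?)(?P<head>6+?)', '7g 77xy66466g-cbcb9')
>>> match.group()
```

'7g 77xy66'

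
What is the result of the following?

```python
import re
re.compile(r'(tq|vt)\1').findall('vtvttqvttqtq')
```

['vt', 'tq']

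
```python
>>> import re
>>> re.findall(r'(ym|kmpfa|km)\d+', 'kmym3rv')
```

['ym']

One capturing group, so `findall` returns just the captured substring from the one match — 1 in all.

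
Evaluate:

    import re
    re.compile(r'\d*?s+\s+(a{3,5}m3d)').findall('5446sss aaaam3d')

['aaaam3d']

The pattern matches zero or more of a digit (lazy), then one or more of a literal 's', then one or more of whitespace; then 3 to 5 of a literal 'a', then the literal 'm3d' (captured).
Scanning left to right: at [0:15] match '5446sss aaaam3d', group 1 = 'aaaam3d'.
Because there's exactly one group, `findall` drops the full match and keeps group 1 from the one hit.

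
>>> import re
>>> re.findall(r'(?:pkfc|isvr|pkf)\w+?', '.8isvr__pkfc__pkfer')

Alternation tries branches left to right and keeps the first one that lets the overall match succeed at that position.
Scanning left to right: at [2:7] → 'isvr_'; at [8:13] → 'pkfc_'; at [14:18] → 'pkfe'.
Since nothing is captured, `findall` lists the 3 matched substrings directly.

['isvr_', 'pkfc_', 'pkfe']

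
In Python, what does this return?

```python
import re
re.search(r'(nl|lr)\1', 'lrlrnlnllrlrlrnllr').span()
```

A backreference is literal: `\1` must see the identical characters the first group matched.
The match spans [0:4] → 'lrlr'.

(0, 4)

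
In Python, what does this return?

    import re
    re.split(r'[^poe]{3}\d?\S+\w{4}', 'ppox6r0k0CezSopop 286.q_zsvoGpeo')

['ppo', '', '']

This matches exactly 3 of any character except [poe], then optionally a digit; then one or more of a non-whitespace character; then exactly 4 of a word character.
Matches to split on: at [3:17] → 'x6r0k0CezSopop'; at [17:32] → ' 286.q_zsvoGpeo'.
The string is cut at each match, leaving 3 pieces.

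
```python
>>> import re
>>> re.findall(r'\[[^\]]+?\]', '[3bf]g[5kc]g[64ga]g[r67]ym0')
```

Walking the string: at [0:5] → '[3bf]'; at [6:11] → '[5kc]'; at [12:18] → '[64ga]'; at [19:24] → '[r67]'.
No capturing groups, so `findall` returns the 4 full match strings.

['[3bf]', '[5kc]', '[64ga]', '[r67]']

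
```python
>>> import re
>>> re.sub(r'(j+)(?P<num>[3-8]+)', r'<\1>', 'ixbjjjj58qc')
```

'ixb<jjjj>qc'

Pattern: one or more of a literal 'j' (captured); then one or more of a character in [3-8] (captured as 'num').
Matches: at [3:9] → 'jjjj58'.
Each match is replaced using the text its own group 1 captured.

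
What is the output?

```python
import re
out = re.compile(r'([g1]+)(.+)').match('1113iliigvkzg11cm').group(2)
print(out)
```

3iliigvkzg11cm

Pattern: one or more of one of [g1] (captured); then one or more of any character (captured).
`re.match` only tries the pattern at the start of the string.
The match spans [0:17] → '1113iliigvkzg11cm'.
Captured: group 1 = '111', group 2 = '3iliigvkzg11cm'.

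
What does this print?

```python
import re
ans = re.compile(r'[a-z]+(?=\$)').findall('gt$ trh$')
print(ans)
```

['gt', 'trh']

Lookahead/lookbehind check context without consuming it, so the matched span excludes the asserted characters.
Since nothing is captured, `findall` lists the 2 matched substrings directly.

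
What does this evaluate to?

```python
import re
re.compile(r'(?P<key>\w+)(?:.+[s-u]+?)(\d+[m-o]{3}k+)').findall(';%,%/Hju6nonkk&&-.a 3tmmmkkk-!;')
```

The pattern matches one or more of a word character (captured as 'key'); then one or more of any character, then one or more of a character in [s-u] (lazy) (non-capturing group); then one or more of a digit, then exactly 3 of a character in [m-o], then one or more of the literal 'k' (captured).
Walking the string: at [5:14] match 'Hju6nonkk', groups = ('H', '6nonkk').
`findall` packs the 2 group values into a tuple for every match.

[('H', '6nonkk')]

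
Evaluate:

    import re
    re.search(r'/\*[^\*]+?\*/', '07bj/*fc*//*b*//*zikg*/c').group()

`re.search` scans for the first position where the pattern succeeds.
The match spans [4:10] → '/*fc*/'.

'/*fc*/'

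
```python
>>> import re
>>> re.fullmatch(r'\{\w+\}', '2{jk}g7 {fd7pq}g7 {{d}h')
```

None

`fullmatch` succeeds only if the pattern covers the string from start to end.
Here the pattern can't cover the whole string, so the call returns None.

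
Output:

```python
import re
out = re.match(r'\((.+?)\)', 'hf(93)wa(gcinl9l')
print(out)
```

`re.match` won't scan ahead — the pattern has to work from the very first character.
Here the string doesn't start with a match, so the call returns None.

None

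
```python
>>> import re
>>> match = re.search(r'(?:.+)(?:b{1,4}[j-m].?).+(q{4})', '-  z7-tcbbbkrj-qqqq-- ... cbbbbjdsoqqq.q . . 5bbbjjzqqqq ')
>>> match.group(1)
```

'qqqq'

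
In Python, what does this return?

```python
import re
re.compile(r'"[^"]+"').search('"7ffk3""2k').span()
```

(0, 7)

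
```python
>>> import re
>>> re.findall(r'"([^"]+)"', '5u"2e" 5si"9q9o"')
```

['2e', '9q9o']

Matches: at [2:6] match '"2e"', group 1 = '2e'; at [10:16] match '"9q9o"', group 1 = '9q9o'.
Because there's exactly one group, `findall` drops the full match and keeps group 1 from each hit.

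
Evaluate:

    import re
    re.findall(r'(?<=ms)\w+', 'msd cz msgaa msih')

['d', 'gaa', 'ih']

The `(?=…)`/`(?<=…)` assertion just peeks at neighbouring text; it doesn't advance the match position.
With no groups in the pattern, `findall` gives back each whole match — 3 here.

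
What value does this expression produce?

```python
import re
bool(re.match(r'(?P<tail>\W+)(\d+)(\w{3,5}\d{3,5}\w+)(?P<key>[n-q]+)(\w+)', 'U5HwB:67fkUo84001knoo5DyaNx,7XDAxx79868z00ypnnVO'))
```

`re.match` only tries the pattern at the start of the string.
Here the pattern fails at index 0, so the call returns None, and `bool(None)` is False.

False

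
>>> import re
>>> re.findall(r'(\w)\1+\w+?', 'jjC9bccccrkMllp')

['j', 'c', 'l']

A backreference is literal: `\1` must see the identical characters the first group matched.
One capturing group, so `findall` returns just the captured substring from each match — 3 in all.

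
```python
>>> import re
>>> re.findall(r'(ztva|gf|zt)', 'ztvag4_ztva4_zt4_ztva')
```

['ztva', 'ztva', 'zt', 'ztva']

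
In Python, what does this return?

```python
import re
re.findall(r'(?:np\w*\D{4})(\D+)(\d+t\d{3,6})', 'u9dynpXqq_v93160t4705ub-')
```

[('v', '93160t4705')]

This matches the literal 'np', then zero or more of a word character, then exactly 4 of a non-digit (non-capturing group); then one or more of a non-digit (captured); then one or more of a digit, then a literal 't', then 3 to 6 of a digit (captured).
`findall` packs the 2 group values into a tuple for every match.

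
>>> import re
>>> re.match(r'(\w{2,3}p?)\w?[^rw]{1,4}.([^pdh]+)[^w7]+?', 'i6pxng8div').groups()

The pattern matches 2 to 3 of a word character, then optionally the literal 'p' (captured); then optionally a word character, then 1 to 4 of any character except [rw], then any character; then one or more of any character except [pdh] (captured); then one or more of any character except [w7] (lazy).
`re.match` won't scan ahead — the pattern has to work from the very first character.
The match spans [0:10] → 'i6pxng8div'.
Captured: group 1 = 'i6p', group 2 = 'i'.

('i6p', 'i')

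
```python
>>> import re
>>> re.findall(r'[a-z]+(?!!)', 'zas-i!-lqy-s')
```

['zas', 'lqy', 's']

The negative lookahead/lookbehind blocks any match where the forbidden context is present.
`findall` yields the raw match text (3 of them) because the pattern has no groups.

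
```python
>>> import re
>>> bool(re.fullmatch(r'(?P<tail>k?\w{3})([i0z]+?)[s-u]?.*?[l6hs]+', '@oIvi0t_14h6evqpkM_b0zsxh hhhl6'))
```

`re.fullmatch` is like wrapping the pattern in `^…$` (in single-line mode).
Here the string isn't matched end-to-end, so the call returns None, and `bool(None)` is False.

False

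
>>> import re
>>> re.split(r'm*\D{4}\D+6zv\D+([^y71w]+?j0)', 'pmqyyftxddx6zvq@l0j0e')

['', '0j0', 'e']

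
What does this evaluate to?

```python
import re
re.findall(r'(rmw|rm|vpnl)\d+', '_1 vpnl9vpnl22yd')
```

['vpnl', 'vpnl']

Because there's exactly one group, `findall` drops the full match and keeps group 1 from each hit.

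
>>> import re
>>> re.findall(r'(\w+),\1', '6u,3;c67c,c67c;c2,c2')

['c67c', 'c2']

A backreference is literal: `\1` must see the identical characters the first group matched.
One capturing group, so `findall` returns just the captured substring from each match — 2 in all.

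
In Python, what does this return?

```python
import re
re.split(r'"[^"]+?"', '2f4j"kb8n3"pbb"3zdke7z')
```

['2f4j', 'pbb"3zdke7z']

The string is cut at each match, leaving 2 pieces.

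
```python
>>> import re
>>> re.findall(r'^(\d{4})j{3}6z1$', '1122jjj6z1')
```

Pattern: anchored at the start of the string; then exactly 4 of a digit (captured); then exactly 3 of a literal 'j', then the literal '6z1'; then anchored at the end.
Matches: at [0:10] match '1122jjj6z1', group 1 = '1122'.
With a single group, `findall` returns only what that group captured — 1 item.

['1122']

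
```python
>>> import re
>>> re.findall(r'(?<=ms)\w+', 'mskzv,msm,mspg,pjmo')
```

['kzv', 'm', 'pg']

The lookaround is zero-width — it requires the adjacent text to match without consuming it, so the asserted text isn't part of the match.
Matches: at [2:5] → 'kzv'; at [8:9] → 'm'; at [12:14] → 'pg'.
`findall` yields the raw match text (3 of them) because the pattern has no groups.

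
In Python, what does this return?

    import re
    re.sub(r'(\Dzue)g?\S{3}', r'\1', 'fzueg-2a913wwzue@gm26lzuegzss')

'fzue913wwzue26lzue'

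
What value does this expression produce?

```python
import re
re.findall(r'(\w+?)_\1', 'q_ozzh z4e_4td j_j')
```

['j']

A backreference is literal: `\1` must see the identical characters the first group matched.
Because there's exactly one group, `findall` drops the full match and keeps group 1 from the one hit.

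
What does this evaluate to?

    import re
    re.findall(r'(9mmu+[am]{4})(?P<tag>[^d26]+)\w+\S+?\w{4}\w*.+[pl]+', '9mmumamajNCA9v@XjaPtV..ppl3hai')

This matches the literal '9mm', then one or more of a literal 'u', then exactly 4 of one of [am] (captured); then one or more of any character except [d26] (captured as 'tag'); then one or more of a word character; then one or more of a non-whitespace character (lazy), then exactly 4 of a word character; then zero or more of a word character, then one or more of any character, then one or more of one of [pl].
Walking the string: at [0:26] match '9mmumamajNCA9v@XjaPtV..ppl', groups = ('9mmumama', 'jNCA9v@').
With 2 capturing groups, `findall` returns a 2-tuple per match.

[('9mmumama', 'jNCA9v@')]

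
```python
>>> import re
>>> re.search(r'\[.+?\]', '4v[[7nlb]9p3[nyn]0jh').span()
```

`re.search` tries every starting position until one works.
The match spans [2:9] → '[[7nlb]'.

(2, 9)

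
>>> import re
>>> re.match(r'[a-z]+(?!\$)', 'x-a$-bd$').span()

A negative assertion filters positions out without eating any characters.
`match` is anchored at position 0; if the pattern doesn't fit there, it returns None.
The match spans [0:1] → 'x'.

(0, 1)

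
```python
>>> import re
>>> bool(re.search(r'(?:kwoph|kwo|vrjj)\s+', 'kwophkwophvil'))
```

`search` walks the string left to right and returns the first match it finds.
Here nothing in the string fits, so the call returns None, and `bool(None)` is False.

False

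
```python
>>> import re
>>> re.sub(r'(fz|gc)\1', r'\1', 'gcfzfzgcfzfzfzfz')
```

The backreference `\1` re-matches whatever the first group consumed, character for character.
Matches: at [2:6] → 'fzfz'; at [8:12] → 'fzfz'; at [12:16] → 'fzfz'.
The replacement refers to a captured group, so each match is rewritten using its own captured text.

'gcfzgcfzfz'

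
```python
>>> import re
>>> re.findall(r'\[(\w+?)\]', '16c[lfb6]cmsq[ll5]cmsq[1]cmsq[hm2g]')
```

['lfb6', 'll5', '1', 'hm2g']

Walking the string: at [3:9] match '[lfb6]', group 1 = 'lfb6'; at [13:18] match '[ll5]', group 1 = 'll5'; at [22:25] match '[1]', group 1 = '1'; at [29:35] match '[hm2g]', group 1 = 'hm2g'.
With a single group, `findall` returns only what that group captured — 4 items.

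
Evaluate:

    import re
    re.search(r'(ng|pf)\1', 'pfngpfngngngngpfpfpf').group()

'ngng'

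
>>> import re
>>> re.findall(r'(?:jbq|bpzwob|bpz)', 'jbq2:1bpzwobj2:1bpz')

['jbq', 'bpzwob', 'bpz']

`|` is ordered: at each position the engine commits to the first alternative that works.
With no groups in the pattern, `findall` gives back each whole match — 3 here.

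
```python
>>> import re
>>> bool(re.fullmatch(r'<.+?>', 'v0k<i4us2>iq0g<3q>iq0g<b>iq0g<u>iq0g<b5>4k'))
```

False

`re.fullmatch` is like wrapping the pattern in `^…$` (in single-line mode).
Here the string isn't matched end-to-end, so the call returns None, and `bool(None)` is False.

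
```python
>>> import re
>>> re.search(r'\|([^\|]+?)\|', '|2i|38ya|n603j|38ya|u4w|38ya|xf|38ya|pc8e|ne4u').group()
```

'|2i|'

`re.search` scans for the first position where the pattern succeeds.
The match spans [0:4] → '|2i|'.
Captured: group 1 = '2i'.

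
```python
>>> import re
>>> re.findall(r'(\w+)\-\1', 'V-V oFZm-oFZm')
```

`\1` is not a pattern — it's the concrete string captured by group 1, re-applied verbatim.
Matches: at [0:3] match 'V-V', group 1 = 'V'; at [4:13] match 'oFZm-oFZm', group 1 = 'oFZm'.
Because there's exactly one group, `findall` drops the full match and keeps group 1 from each hit.

['V', 'oFZm']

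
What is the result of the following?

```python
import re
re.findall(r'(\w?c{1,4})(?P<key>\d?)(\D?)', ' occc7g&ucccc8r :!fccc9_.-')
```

The pattern matches optionally a word character, then 1 to 4 of a literal 'c' (captured); then optionally a digit (captured as 'key'); then optionally a non-digit (captured).
Walking the string: at [1:7] match 'occc7g', groups = ('occc', '7', 'g'); at [8:15] match 'ucccc8r', groups = ('ucccc', '8', 'r'); at [18:24] match 'fccc9_', groups = ('fccc', '9', '_').
Multiple groups make `findall` return tuples — one 3-tuple for each match.

[('occc', '7', 'g'), ('ucccc', '8', 'r'), ('fccc', '9', '_')]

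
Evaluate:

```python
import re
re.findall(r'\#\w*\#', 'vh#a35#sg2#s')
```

`findall` yields the raw match text (1 of them) because the pattern has no groups.

['#a35#']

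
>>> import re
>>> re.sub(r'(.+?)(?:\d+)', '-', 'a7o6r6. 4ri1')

This matches one or more of any character (lazy) (captured); then one or more of a digit (non-capturing group).
With the lazy modifier that quantifier settles for the fewest repetitions that let the rest of the pattern succeed (the atoms after it are unaffected and can still be greedy).
Matches: at [0:2] → 'a7'; at [2:4] → 'o6'; at [4:6] → 'r6'; at [6:9] → '. 4'; at [9:12] → 'ri1'.
Every occurrence is swapped for '-'.

'-----'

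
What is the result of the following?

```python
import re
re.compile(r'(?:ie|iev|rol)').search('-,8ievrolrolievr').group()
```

'ie'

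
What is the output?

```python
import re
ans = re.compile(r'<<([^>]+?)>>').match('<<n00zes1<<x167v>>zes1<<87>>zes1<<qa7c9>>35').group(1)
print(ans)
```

The match spans [0:18] → '<<n00zes1<<x167v>>'.
Captured: group 1 = 'n00zes1<<x167v'.

n00zes1<<x167v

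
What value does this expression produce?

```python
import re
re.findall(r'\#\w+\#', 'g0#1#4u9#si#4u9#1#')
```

No capturing groups, so `findall` returns the 3 full match strings.

['#1#', '#si#', '#1#']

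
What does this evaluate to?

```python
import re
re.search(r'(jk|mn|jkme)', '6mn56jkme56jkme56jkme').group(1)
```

'mn'

The match spans [1:3] → 'mn'.
Captured: group 1 = 'mn'.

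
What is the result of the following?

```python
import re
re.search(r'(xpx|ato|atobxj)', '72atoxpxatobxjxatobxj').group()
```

'ato'

The match spans [2:5] → 'ato'.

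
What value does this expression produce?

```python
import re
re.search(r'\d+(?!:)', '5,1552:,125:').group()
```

'5'

The negative lookahead/lookbehind blocks any match where the forbidden context is present.
The match spans [0:1] → '5'.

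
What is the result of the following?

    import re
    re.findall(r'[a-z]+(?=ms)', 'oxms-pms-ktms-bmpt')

The lookaround is zero-width — it requires the adjacent text to match without consuming it, so the asserted text isn't part of the match.
Matches: at [0:2] → 'ox'; at [5:6] → 'p'; at [9:11] → 'kt'.
No capturing groups, so `findall` returns the 3 full match strings.

['ox', 'p', 'kt']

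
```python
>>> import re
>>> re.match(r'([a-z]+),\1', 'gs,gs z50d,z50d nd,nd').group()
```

'gs,gs'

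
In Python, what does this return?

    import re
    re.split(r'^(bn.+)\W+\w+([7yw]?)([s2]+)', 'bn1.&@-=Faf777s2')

`re.split` interleaves the captured-group text with the surrounding fragments.

['', 'bn1.&@-', '', '2', '']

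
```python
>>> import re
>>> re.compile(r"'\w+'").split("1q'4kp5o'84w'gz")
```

['1q', "84w'gz"]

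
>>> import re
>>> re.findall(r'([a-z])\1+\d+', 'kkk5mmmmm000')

['k', 'm']

`\1` has to match the exact text group 1 already captured.
One capturing group, so `findall` returns just the captured substring from each match — 2 in all.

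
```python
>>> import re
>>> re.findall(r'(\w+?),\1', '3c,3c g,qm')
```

['3c']

`\1` has to match the exact text group 1 already captured.
Matches: at [0:5] match '3c,3c', group 1 = '3c'.
Because there's exactly one group, `findall` drops the full match and keeps group 1 from the one hit.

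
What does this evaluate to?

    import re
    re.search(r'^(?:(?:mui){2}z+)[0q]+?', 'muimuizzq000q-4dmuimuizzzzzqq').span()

(0, 9)

Lazy quantifiers expand one character at a time until the remainder of the pattern can match.
The match spans [0:9] → 'muimuizzq'.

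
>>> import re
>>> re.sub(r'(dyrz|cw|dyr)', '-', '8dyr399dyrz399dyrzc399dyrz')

'8-399-399-c399-'

Alternation isn't longest-match — the leftmost alternative that fits at this position is chosen.
Every occurrence is swapped for '-'.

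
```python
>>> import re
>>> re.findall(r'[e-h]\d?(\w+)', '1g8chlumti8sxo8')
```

['chlumti8sxo8']

The pattern matches a character in [e-h], then optionally a digit; then one or more of a word character (captured).
Scanning left to right: at [1:15] match 'g8chlumti8sxo8', group 1 = 'chlumti8sxo8'.
With a single group, `findall` returns only what that group captured — 1 item.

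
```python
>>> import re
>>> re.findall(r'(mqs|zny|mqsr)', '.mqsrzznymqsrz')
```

['mqs', 'zny', 'mqs']

Alternation tries branches left to right and keeps the first one that lets the overall match succeed at that position.
Walking the string: at [1:4] match 'mqs', group 1 = 'mqs'; at [6:9] match 'zny', group 1 = 'zny'; at [9:12] match 'mqs', group 1 = 'mqs'.
`findall` collects group 1 from each match (3 total).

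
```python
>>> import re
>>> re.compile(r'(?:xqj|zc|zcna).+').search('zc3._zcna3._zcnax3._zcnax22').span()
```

(0, 27)

`re.search` tries every starting position until one works.
The match spans [0:27] → 'zc3._zcna3._zcnax3._zcnax22'.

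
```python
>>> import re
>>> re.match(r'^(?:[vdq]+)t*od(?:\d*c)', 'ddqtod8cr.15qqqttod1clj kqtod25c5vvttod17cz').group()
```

This matches anchored at the start of the string; then one or more of one of [vdq] (non-capturing group); then zero or more of the literal 't', then the literal 'od'; then zero or more of a digit, then a literal 'c' (non-capturing group).
With `match`, the pattern is implicitly anchored at the beginning.
The match spans [0:8] → 'ddqtod8c'.

'ddqtod8c'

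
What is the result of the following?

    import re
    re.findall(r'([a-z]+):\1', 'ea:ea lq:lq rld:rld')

`\1` has to match the exact text group 1 already captured.
With a single group, `findall` returns only what that group captured — 3 items.

['ea', 'lq', 'rld']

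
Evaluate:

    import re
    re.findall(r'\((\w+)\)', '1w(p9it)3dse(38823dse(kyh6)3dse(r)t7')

['p9it', 'kyh6', 'r']

Walking the string: at [2:8] match '(p9it)', group 1 = 'p9it'; at [21:27] match '(kyh6)', group 1 = 'kyh6'; at [31:34] match '(r)', group 1 = 'r'.
`findall` collects group 1 from each match (3 total).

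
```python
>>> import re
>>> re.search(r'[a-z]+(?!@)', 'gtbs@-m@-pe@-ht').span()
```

(0, 3)

Because the assertion is negative and zero-width, positions next to the forbidden text are skipped.
The match spans [0:3] → 'gtb'.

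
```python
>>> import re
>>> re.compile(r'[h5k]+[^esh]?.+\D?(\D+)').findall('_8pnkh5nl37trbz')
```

Pattern: one or more of one of [h5k], then optionally any character except [esh]; then one or more of any character, then optionally a non-digit; then one or more of a non-digit (captured).
Matches: at [4:15] match 'kh5nl37trbz', group 1 = 'z'.
Because there's exactly one group, `findall` drops the full match and keeps group 1 from the one hit.

['z']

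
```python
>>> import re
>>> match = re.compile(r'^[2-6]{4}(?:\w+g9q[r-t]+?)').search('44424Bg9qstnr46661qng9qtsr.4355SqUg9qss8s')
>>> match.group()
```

'44424Bg9qstnr46661qng9qt'

Pattern: anchored at the start of the string; then exactly 4 of a character in [2-6]; then one or more of a word character, then the literal 'g9q', then one or more of a character in [r-t] (lazy) (non-capturing group).
A non-greedy quantifier consumes as few characters as it can — just enough that the remainder of the pattern still matches from where it stops; whatever follows it matches normally.
`re.search` scans for the first position where the pattern succeeds.
The match spans [0:24] → '44424Bg9qstnr46661qng9qt'.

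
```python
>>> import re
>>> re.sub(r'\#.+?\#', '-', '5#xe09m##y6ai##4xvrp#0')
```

'5---0'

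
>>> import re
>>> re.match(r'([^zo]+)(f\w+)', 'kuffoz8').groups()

The match spans [0:7] → 'kuffoz8'.
Captured: group 1 = 'kuf', group 2 = 'foz8'.

('kuf', 'foz8')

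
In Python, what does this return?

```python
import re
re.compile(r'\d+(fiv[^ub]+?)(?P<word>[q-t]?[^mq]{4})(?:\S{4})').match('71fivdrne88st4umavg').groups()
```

The match spans [0:15] → '71fivdrne88st4u'.
Captured: group 1 = 'fivd', group 2 = 'rne88'.

('fivd', 'rne88')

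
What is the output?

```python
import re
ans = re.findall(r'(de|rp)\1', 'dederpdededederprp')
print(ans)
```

A backreference is literal: `\1` must see the identical characters the first group matched.
Walking the string: at [0:4] match 'dede', group 1 = 'de'; at [6:10] match 'dede', group 1 = 'de'; at [10:14] match 'dede', group 1 = 'de'; at [14:18] match 'rprp', group 1 = 'rp'.
Because there's exactly one group, `findall` drops the full match and keeps group 1 from each hit.

['de', 'de', 'de', 'rp']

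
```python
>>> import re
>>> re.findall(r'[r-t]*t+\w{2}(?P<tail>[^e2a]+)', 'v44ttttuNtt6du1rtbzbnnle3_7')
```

The pattern matches zero or more of a character in [r-t], then one or more of the literal 't', then exactly 2 of a word character; then one or more of any character except [e2a] (captured as 'tail').
One capturing group, so `findall` returns just the captured substring from the one match — 1 in all.

['tt6du1rtbzbnnl']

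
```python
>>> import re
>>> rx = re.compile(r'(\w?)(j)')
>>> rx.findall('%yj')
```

Pattern: optionally a word character (captured); then a literal 'j' (captured).
`findall` packs the 2 group values into a tuple for every match.

[('y', 'j')]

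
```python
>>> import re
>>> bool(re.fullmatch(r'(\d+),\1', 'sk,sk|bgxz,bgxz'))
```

False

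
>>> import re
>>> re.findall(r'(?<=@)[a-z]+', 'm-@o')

['o']

Because the assertion is zero-width, the text it checks is not consumed and won't appear in the result.
Scanning left to right: at [3:4] → 'o'.
`findall` yields the raw match text (1 of them) because the pattern has no groups.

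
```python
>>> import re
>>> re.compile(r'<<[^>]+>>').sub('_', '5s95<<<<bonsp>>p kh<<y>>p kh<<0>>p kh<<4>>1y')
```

'5s95_p kh_p kh_p kh_1y'

`sub` substitutes '_' at each match site.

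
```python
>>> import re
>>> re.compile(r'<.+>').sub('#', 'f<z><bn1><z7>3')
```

'f#3'

`sub` substitutes '#' at each match site.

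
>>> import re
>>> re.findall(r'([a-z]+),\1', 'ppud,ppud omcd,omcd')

['ppud', 'omcd']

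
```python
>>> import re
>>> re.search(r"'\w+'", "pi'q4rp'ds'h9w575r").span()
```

(2, 8)

`re.search` tries every starting position until one works.
The match spans [2:8] → "'q4rp'".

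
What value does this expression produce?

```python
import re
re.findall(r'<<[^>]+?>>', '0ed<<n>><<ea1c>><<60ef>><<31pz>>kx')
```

['<<n>>', '<<ea1c>>', '<<60ef>>', '<<31pz>>']

Matches: at [3:8] → '<<n>>'; at [8:16] → '<<ea1c>>'; at [16:24] → '<<60ef>>'; at [24:32] → '<<31pz>>'.
No capturing groups, so `findall` returns the 4 full match strings.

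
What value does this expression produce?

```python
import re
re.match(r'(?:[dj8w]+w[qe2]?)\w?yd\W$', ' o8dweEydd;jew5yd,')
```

None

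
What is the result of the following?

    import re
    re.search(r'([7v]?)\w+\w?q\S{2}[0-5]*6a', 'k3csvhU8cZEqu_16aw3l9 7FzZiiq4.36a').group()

'k3csvhU8cZEqu_16a'

The match spans [0:17] → 'k3csvhU8cZEqu_16a'.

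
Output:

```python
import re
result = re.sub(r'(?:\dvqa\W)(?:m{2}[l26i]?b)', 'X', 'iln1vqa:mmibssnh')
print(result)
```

This matches a digit, then the literal 'vqa', then a non-word character (non-capturing group); then exactly 2 of the literal 'm', then optionally one of [l26i], then the literal 'b' (non-capturing group).
Every occurrence is swapped for 'X'.

ilnXssnh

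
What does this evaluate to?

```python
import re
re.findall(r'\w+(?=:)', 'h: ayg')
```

['h']

The positive lookaround only admits positions where the adjacent text matches; those characters stay outside the span.
Walking the string: at [0:1] → 'h'.
`findall` yields the raw match text (1 of them) because the pattern has no groups.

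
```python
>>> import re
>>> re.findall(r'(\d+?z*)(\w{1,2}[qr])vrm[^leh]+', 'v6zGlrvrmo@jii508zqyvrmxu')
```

[('6z', 'Glr')]

2 groups means the one result is a tuple of 2 captured strings — 1 here.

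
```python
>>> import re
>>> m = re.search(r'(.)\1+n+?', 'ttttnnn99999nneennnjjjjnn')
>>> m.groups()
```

The backreference `\1` re-matches whatever the first group consumed, character for character.
`re.search` tries every starting position until one works.
The match spans [0:5] → 'ttttn'.
Captured: group 1 = 't'.

('t',)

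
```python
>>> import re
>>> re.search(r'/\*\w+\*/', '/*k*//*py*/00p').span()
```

(0, 5)

The match spans [0:5] → '/*k*/'.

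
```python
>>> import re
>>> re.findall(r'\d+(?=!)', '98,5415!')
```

The positive lookaround only admits positions where the adjacent text matches; those characters stay outside the span.
Scanning left to right: at [3:7] → '5415'.
Since nothing is captured, `findall` lists the 1 matched substring directly.

['5415']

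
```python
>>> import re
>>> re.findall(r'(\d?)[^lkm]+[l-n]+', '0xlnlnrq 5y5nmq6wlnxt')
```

['0', '', '']

Pattern: optionally a digit (captured); then one or more of any character except [lkm]; then one or more of a character in [l-n].
Walking the string: at [0:6] match '0xlnln', group 1 = '0'; at [6:14] match 'rq 5y5nm', group 1 = ''; at [14:19] match 'q6wln', group 1 = ''.
One capturing group, so `findall` returns just the captured substring from each match — 3 in all.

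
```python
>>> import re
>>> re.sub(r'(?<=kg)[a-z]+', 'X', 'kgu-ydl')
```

'kgX-ydl'

The positive lookaround only admits positions where the adjacent text matches; those characters stay outside the span.
Matches: at [2:3] → 'u'.
Every occurrence is swapped for 'X'.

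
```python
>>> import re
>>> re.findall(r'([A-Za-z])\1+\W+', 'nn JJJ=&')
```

['n', 'J']

`\1` is not a pattern — it's the concrete string captured by group 1, re-applied verbatim.
Scanning left to right: at [0:3] match 'nn ', group 1 = 'n'; at [3:8] match 'JJJ=&', group 1 = 'J'.
Because there's exactly one group, `findall` drops the full match and keeps group 1 from each hit.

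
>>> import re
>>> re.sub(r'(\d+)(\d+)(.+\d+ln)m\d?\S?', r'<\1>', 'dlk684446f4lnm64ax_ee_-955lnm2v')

'dlk<68444>'

The pattern matches one or more of a digit (captured); then one or more of a digit (captured); then one or more of any character, then one or more of a digit, then the literal 'ln' (captured); then the literal 'm', then optionally a digit, then optionally a non-whitespace character.
Each match is replaced using the text its own group 1 captured.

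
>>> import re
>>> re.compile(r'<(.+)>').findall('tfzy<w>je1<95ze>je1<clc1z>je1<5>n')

['w>je1<95ze>je1<clc1z>je1<5']

With a single group, `findall` returns only what that group captured — 1 item.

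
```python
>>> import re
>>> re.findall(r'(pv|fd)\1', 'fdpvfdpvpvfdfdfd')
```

['pv', 'fd']

The backreference `\1` re-matches whatever the first group consumed, character for character.
Because there's exactly one group, `findall` drops the full match and keeps group 1 from each hit.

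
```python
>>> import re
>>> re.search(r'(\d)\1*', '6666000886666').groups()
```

('6',)

`\1` is not a pattern — it's the concrete string captured by group 1, re-applied verbatim.
`search` walks the string left to right and returns the first match it finds.
The match spans [0:4] → '6666'.
Captured: group 1 = '6'.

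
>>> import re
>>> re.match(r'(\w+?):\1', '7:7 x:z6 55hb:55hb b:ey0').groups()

('7',)

The match spans [0:3] → '7:7'.
Captured: group 1 = '7'.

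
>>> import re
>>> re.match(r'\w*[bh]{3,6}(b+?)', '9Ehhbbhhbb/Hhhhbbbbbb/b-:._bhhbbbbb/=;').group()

'9Ehhbbhhbb'

The pattern matches zero or more of a word character, then 3 to 6 of one of [bh]; then one or more of a literal 'b' (lazy) (captured).
`match` is anchored at position 0; if the pattern doesn't fit there, it returns None.
The match spans [0:10] → '9Ehhbbhhbb'.
Captured: group 1 = 'b'.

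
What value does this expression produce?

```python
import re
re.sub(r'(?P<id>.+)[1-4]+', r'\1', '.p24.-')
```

Pattern: one or more of any character (captured as 'id'); then one or more of a character in [1-4].
Matches: at [0:4] → '.p24'.
`\1` in the replacement pulls in group 1's text for each match.

'.p2.-'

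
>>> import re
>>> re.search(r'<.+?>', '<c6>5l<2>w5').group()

'<c6>'

Lazy quantifiers expand one character at a time until the remainder of the pattern can match.
Unlike `match`, `search` isn't anchored — it looks for the pattern anywhere in the string.
The match spans [0:4] → '<c6>'.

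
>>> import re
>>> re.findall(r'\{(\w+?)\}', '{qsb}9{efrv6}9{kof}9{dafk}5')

Walking the string: at [0:5] match '{qsb}', group 1 = 'qsb'; at [6:13] match '{efrv6}', group 1 = 'efrv6'; at [14:19] match '{kof}', group 1 = 'kof'; at [20:26] match '{dafk}', group 1 = 'dafk'.
`findall` collects group 1 from each match (4 total).

['qsb', 'efrv6', 'kof', 'dafk']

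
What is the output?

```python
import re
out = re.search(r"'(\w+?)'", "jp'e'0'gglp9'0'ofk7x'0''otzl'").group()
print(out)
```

The match spans [2:5] → "'e'".

'e'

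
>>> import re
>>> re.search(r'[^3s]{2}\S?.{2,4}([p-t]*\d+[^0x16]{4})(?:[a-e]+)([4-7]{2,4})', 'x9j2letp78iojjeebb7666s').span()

Pattern: exactly 2 of any character except [3s], then optionally a non-whitespace character, then 2 to 4 of any character; then zero or more of a character in [p-t], then one or more of a digit, then exactly 4 of any character except [0x16] (captured); then one or more of a character in [a-e] (non-capturing group); then 2 to 4 of a character in [4-7] (captured).
The match spans [0:22] → 'x9j2letp78iojjeebb7666'.

(0, 22)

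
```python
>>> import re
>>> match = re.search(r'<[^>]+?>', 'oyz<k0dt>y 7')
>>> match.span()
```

(3, 9)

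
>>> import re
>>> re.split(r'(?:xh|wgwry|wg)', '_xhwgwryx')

['_', '', 'x']

Alternation isn't longest-match — the leftmost alternative that fits at this position is chosen.
The string is cut at each match, leaving 3 pieces.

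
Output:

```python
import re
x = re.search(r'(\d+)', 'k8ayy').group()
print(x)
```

Pattern: one or more of a digit (captured).
Unlike `match`, `search` isn't anchored — it looks for the pattern anywhere in the string.
The match spans [1:2] → '8'.
Captured: group 1 = '8'.

8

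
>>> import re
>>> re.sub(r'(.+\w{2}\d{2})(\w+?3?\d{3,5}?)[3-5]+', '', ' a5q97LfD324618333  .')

'  .'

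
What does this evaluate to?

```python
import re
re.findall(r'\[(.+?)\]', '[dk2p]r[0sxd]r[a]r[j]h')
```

['dk2p', '0sxd', 'a', 'j']

Lazy quantifiers expand one character at a time until the remainder of the pattern can match.
With a single group, `findall` returns only what that group captured — 4 items.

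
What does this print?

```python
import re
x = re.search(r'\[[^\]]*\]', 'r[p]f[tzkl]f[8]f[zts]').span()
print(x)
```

`re.search` scans for the first position where the pattern succeeds.
The match spans [1:4] → '[p]'.

(1, 4)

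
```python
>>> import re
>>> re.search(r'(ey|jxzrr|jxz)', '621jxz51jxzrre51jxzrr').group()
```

'jxz'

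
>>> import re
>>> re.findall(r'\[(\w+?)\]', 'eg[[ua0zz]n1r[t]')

['ua0zz', 't']

Walking the string: at [3:10] match '[ua0zz]', group 1 = 'ua0zz'; at [13:16] match '[t]', group 1 = 't'.
One capturing group, so `findall` returns just the captured substring from each match — 2 in all.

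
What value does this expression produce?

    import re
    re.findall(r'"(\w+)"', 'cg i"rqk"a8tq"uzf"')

['rqk', 'uzf']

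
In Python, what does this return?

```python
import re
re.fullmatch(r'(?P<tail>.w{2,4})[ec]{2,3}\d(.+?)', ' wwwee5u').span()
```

(0, 8)

The pattern matches any character, then 2 to 4 of a literal 'w' (captured as 'tail'); then 2 to 3 of one of [ec], then a digit; then one or more of any character (lazy) (captured).
`fullmatch` succeeds only if the pattern covers the string from start to end.
The match spans [0:8] → ' wwwee5u'.
Captured: group 1 = ' www', group 2 = 'u'.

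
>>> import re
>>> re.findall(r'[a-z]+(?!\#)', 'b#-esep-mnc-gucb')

A negative assertion filters positions out without eating any characters.
`findall` yields the raw match text (3 of them) because the pattern has no groups.

['esep', 'mnc', 'gucb']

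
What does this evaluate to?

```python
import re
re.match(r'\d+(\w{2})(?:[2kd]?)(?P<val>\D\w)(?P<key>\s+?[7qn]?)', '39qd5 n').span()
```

(0, 7)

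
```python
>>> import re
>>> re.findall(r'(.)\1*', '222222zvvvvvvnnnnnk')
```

['2', 'z', 'v', 'n', 'k']

`\1` has to match the exact text group 1 already captured.
Matches: at [0:6] match '222222', group 1 = '2'; at [6:7] match 'z', group 1 = 'z'; at [7:13] match 'vvvvvv', group 1 = 'v'; at [13:18] match 'nnnnn', group 1 = 'n'; at [18:19] match 'k', group 1 = 'k'.
One capturing group, so `findall` returns just the captured substring from each match — 5 in all.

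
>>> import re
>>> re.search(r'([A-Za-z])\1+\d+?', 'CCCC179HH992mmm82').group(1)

'C'

The backreference `\1` re-matches whatever the first group consumed, character for character.
`re.search` tries every starting position until one works.
The match spans [0:5] → 'CCCC1'.
Captured: group 1 = 'C'.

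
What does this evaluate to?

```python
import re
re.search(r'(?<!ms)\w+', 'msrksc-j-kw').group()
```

The negative lookaround is zero-width — it rules out positions where the adjacent text would match, without consuming anything.
`search` walks the string left to right and returns the first match it finds.
The match spans [0:6] → 'msrksc'.

'msrksc'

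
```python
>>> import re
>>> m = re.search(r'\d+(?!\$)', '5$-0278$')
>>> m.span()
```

A negative assertion filters positions out without eating any characters.
The match spans [3:6] → '027'.

(3, 6)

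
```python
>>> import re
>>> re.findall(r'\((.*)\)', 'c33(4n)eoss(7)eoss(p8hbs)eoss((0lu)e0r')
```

One capturing group, so `findall` returns just the captured substring from the one match — 1 in all.

['4n)eoss(7)eoss(p8hbs)eoss((0lu']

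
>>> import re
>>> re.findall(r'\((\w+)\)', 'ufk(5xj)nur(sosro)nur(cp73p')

['5xj', 'sosro']

Walking the string: at [3:8] match '(5xj)', group 1 = '5xj'; at [11:18] match '(sosro)', group 1 = 'sosro'.
`findall` collects group 1 from each match (2 total).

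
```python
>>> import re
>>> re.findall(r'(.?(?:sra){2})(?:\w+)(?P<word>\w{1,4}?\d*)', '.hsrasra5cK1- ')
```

[('hsrasra', '1')]

This matches optionally any character, then the literal 'sra' repeated 2 times (captured); then one or more of a word character (non-capturing group); then 1 to 4 of a word character (lazy), then zero or more of a digit (captured as 'word').
`findall` packs the 2 group values into a tuple for every match.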